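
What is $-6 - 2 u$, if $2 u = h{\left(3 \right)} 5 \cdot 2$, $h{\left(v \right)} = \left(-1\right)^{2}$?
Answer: $-16$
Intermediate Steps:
$h{\left(v \right)} = 1$
$u = 5$ ($u = \frac{1 \cdot 5 \cdot 2}{2} = \frac{5 \cdot 2}{2} = \frac{1}{2} \cdot 10 = 5$)
$-6 - 2 u = -6 - 10 = -16$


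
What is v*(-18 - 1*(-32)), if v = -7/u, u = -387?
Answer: 98/387 ≈ 0.25323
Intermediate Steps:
v = 7/387 (v = -7/(-387) = -7*(-1/387) = 7/387 ≈ 0.018088)
v*(-18 - 1*(-32)) = 7*(-18 - 1*(-32))/387 = 7*(-18 + 32)/387 = (7/387)*14 = 98/387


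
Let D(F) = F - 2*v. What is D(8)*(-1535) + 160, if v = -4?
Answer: -24400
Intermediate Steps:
D(F) = 8 + F (D(F) = F - 2*(-4) = F + 8 = 8 + F)
D(8)*(-1535) + 160 = (8 + 8)*(-1535) + 160 = 16*(-1535) + 160 = -24560 + 160 = -24400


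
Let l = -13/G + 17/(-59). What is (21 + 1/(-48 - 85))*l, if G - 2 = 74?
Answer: -1437182/149093 ≈ -9.6395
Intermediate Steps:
G = 76 (G = 2 + 74 = 76)
l = -2059/4484 (l = -13/76 + 17/(-59) = -13*1/76 + 17*(-1/59) = -13/76 - 17/59 = -2059/4484 ≈ -0.45919)
(21 + 1/(-48 - 85))*l = (21 + 1/(-48 - 85))*(-2059/4484) = (21 + 1/(-133))*(-2059/4484) = (21 - 1/133)*(-2059/4484) = (2792/133)*(-2059/4484) = -1437182/149093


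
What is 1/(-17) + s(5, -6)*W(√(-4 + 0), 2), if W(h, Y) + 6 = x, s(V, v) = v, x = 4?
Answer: 203/17 ≈ 11.941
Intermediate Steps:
W(h, Y) = -2 (W(h, Y) = -6 + 4 = -2)
1/(-17) + s(5, -6)*W(√(-4 + 0), 2) = 1/(-17) - 6*(-2) = -1/17 + 12 = 203/17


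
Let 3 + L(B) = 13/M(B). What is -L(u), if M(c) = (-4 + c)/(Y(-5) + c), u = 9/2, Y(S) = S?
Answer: 16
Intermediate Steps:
u = 9/2 (u = 9*(½) = 9/2 ≈ 4.5000)
M(c) = (-4 + c)/(-5 + c)
L(B) = -3 + 13*(-5 + B)/(-4 + B) (L(B) = -3 + 13/(((-4 + B)/(-5 + B))) = -3 + 13*((-5 + B)/(-4 + B)) = -3 + 13*(-5 + B)/(-4 + B))
-L(u) = -(-53 + 10*(9/2))/(-4 + 9/2) = -(-53 + 45)/½ = -2*(-8) = -1*(-16) = 16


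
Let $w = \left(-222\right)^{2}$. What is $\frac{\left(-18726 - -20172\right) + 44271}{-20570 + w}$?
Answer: $\frac{933}{586} \approx 1.5921$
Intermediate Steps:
$w = 49284$
$\frac{\left(-18726 - -20172\right) + 44271}{-20570 + w} = \frac{\left(-18726 - -20172\right) + 44271}{-20570 + 49284} = \frac{\left(-18726 + 20172\right) + 44271}{28714} = \left(1446 + 44271\right) \frac{1}{28714} = 45717 \cdot \frac{1}{28714} = \frac{933}{586}$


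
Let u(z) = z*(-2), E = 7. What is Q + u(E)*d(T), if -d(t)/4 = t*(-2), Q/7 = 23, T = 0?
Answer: 161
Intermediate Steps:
Q = 161 (Q = 7*23 = 161)
d(t) = 8*t (d(t) = -4*t*(-2) = -(-8)*t = 8*t)
u(z) = -2*z
Q + u(E)*d(T) = 161 + (-2*7)*(8*0) = 161 - 14*0 = 161 + 0 = 161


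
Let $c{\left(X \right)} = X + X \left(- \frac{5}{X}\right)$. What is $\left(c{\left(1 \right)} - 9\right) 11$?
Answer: $-143$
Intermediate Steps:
$c{\left(X \right)} = -5 + X$ ($c{\left(X \right)} = X - 5 = -5 + X$)
$\left(c{\left(1 \right)} - 9\right) 11 = \left(\left(-5 + 1\right) - 9\right) 11 = \left(-4 - 9\right) 11 = \left(-13\right) 11 = -143$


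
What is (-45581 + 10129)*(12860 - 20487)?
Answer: 270392404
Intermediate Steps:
(-45581 + 10129)*(12860 - 20487) = -35452*(-7627) = 270392404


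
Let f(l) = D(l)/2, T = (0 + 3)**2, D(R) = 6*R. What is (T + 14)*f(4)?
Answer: 276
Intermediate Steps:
T = 9 (T = 3**2 = 9)
f(l) = 3*l (f(l) = (6*l)/2 = (6*l)*(1/2) = 3*l)
(T + 14)*f(4) = (9 + 14)*(3*4) = 23*12 = 276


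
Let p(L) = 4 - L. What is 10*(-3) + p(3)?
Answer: -29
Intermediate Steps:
10*(-3) + p(3) = 10*(-3) + (4 - 1*3) = -30 + (4 - 3) = -30 + 1 = -29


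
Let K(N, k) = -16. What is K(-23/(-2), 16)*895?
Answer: -14320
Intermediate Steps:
K(-23/(-2), 16)*895 = -16*895 = -14320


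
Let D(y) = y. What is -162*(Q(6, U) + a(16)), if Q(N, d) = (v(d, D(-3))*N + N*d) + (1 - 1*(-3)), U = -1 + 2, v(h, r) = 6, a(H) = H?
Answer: -10044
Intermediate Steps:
U = 1
Q(N, d) = 4 + 6*N + N*d (Q(N, d) = (6*N + N*d) + (1 - 1*(-3)) = (6*N + N*d) + (1 + 3) = (6*N + N*d) + 4 = 4 + 6*N + N*d)
-162*(Q(6, U) + a(16)) = -162*((4 + 6*6 + 6*1) + 16) = -162*((4 + 36 + 6) + 16) = -162*(46 + 16) = -162*62 = -10044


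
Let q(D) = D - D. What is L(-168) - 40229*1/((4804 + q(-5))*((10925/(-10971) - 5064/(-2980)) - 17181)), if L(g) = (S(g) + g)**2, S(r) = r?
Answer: 473030148475771551/4189963740376 ≈ 1.1290e+5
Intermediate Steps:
q(D) = 0
L(g) = 4*g**2 (L(g) = (g + g)**2 = (2*g)**2 = 4*g**2)
L(-168) - 40229*1/((4804 + q(-5))*((10925/(-10971) - 5064/(-2980)) - 17181)) = 4*(-168)**2 - 40229*1/((4804 + 0)*((10925/(-10971) - 5064/(-2980)) - 17181)) = 4*28224 - 40229*1/(4804*((10925*(-1/10971) - 5064*(-1/2980)) - 17181)) = 112896 - 40229*1/(4804*((-475/477 + 1266/745) - 17181)) = 112896 - 40229*1/(4804*(250007/355365 - 17181)) = 112896 - 40229/((-6105276058/355365*4804)) = 112896 - 40229/(-29329746182632/355365) = 112896 - 40229*(-355365/29329746182632) = 112896 + 2042282655/4189963740376 = 473030148475771551/4189963740376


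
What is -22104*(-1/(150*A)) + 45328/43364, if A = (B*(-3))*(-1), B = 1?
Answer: 13596048/271025 ≈ 50.165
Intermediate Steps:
A = 3 (A = (1*(-3))*(-1) = -3*(-1) = 3)
-22104*(-1/(150*A)) + 45328/43364 = -22104/((3*15)*(-10)) + 45328/43364 = -22104/(45*(-10)) + 45328*(1/43364) = -22104/(-450) + 11332/10841 = -22104*(-1/450) + 11332/10841 = 1228/25 + 11332/10841 = 13596048/271025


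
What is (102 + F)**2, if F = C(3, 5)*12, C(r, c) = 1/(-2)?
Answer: 9216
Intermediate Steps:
C(r, c) = -1/2
F = -6 (F = -1/2*12 = -6)
(102 + F)**2 = (102 - 6)**2 = 96**2 = 9216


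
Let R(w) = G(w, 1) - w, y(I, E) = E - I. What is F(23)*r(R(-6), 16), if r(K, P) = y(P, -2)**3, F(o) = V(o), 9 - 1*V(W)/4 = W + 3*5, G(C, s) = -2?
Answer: 676512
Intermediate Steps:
V(W) = -24 - 4*W (V(W) = 36 - 4*(W + 3*5) = 36 - 4*(W + 15) = 36 - 4*(15 + W) = 36 + (-60 - 4*W) = -24 - 4*W)
F(o) = -24 - 4*o
R(w) = -2 - w
r(K, P) = (-2 - P)**3
F(23)*r(R(-6), 16) = (-24 - 4*23)*(-(2 + 16)**3) = (-24 - 92)*(-1*18**3) = -(-116)*5832 = -116*(-5832) = 676512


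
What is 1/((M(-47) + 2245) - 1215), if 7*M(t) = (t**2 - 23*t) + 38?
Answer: 7/10538 ≈ 0.00066426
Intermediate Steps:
M(t) = 38/7 - 23*t/7 + t**2/7 (M(t) = ((t**2 - 23*t) + 38)/7 = (38 + t**2 - 23*t)/7 = 38/7 - 23*t/7 + t**2/7)
1/((M(-47) + 2245) - 1215) = 1/(((38/7 - 23/7*(-47) + (1/7)*(-47)**2) + 2245) - 1215) = 1/(((38/7 + 1081/7 + (1/7)*2209) + 2245) - 1215) = 1/(((38/7 + 1081/7 + 2209/7) + 2245) - 1215) = 1/((3328/7 + 2245) - 1215) = 1/(19043/7 - 1215) = 1/(10538/7) = 7/10538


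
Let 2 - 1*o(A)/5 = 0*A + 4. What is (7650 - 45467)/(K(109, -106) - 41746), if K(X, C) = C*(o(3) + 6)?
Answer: 37817/41322 ≈ 0.91518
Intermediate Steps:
o(A) = -10 (o(A) = 10 - 5*(0*A + 4) = 10 - 5*(0 + 4) = 10 - 5*4 = 10 - 20 = -10)
K(X, C) = -4*C (K(X, C) = C*(-10 + 6) = C*(-4) = -4*C)
(7650 - 45467)/(K(109, -106) - 41746) = (7650 - 45467)/(-4*(-106) - 41746) = -37817/(424 - 41746) = -37817/(-41322) = -37817*(-1/41322) = 37817/41322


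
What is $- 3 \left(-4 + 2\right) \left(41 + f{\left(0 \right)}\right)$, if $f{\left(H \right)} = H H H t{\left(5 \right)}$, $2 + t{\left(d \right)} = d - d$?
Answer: $246$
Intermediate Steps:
$t{\left(d \right)} = -2$ ($t{\left(d \right)} = -2 + \left(d - d\right) = -2 + 0 = -2$)
$f{\left(H \right)} = - 2 H^{3}$ ($f{\left(H \right)} = H H H \left(-2\right) = H^{2} H \left(-2\right) = H^{3} \left(-2\right) = - 2 H^{3}$)
$- 3 \left(-4 + 2\right) \left(41 + f{\left(0 \right)}\right) = - 3 \left(-4 + 2\right) \left(41 - 2 \cdot 0^{3}\right) = \left(-3\right) \left(-2\right) \left(41 - 0\right) = 6 \left(41 + 0\right) = 6 \cdot 41 = 246$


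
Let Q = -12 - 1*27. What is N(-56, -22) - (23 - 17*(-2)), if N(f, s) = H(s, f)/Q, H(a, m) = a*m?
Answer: -3455/39 ≈ -88.590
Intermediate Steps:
Q = -39 (Q = -12 - 27 = -39)
N(f, s) = -f*s/39 (N(f, s) = (s*f)/(-39) = (f*s)*(-1/39) = -f*s/39)
N(-56, -22) - (23 - 17*(-2)) = -1/39*(-56)*(-22) - (23 - 17*(-2)) = -1232/39 - (23 + 34) = -1232/39 - 1*57 = -1232/39 - 57 = -3455/39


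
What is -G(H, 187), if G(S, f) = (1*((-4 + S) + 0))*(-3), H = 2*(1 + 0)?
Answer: -6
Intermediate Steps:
H = 2 (H = 2*1 = 2)
G(S, f) = 12 - 3*S (G(S, f) = (1*(-4 + S))*(-3) = (-4 + S)*(-3) = 12 - 3*S)
-G(H, 187) = -(12 - 3*2) = -(12 - 6) = -1*6 = -6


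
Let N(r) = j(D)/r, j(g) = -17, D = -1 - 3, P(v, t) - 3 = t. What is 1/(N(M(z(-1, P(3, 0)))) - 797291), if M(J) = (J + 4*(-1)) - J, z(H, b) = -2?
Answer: -4/3189147 ≈ -1.2543e-6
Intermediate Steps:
P(v, t) = 3 + t
D = -4
M(J) = -4 (M(J) = (J - 4) - J = (-4 + J) - J = -4)
N(r) = -17/r
1/(N(M(z(-1, P(3, 0)))) - 797291) = 1/(-17/(-4) - 797291) = 1/(-17*(-¼) - 797291) = 1/(17/4 - 797291) = 1/(-3189147/4) = -4/3189147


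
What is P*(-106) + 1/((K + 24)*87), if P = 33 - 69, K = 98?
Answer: 40503025/10614 ≈ 3816.0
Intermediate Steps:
P = -36
P*(-106) + 1/((K + 24)*87) = -36*(-106) + 1/((98 + 24)*87) = 3816 + (1/87)/122 = 3816 + (1/122)*(1/87) = 3816 + 1/10614 = 40503025/10614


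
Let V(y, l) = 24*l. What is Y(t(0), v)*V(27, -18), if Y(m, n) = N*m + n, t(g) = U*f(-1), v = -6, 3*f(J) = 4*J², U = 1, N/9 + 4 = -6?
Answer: 54432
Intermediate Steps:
N = -90 (N = -36 + 9*(-6) = -36 - 54 = -90)
f(J) = 4*J²/3 (f(J) = (4*J²)/3 = 4*J²/3)
t(g) = 4/3 (t(g) = 1*((4/3)*(-1)²) = 1*((4/3)*1) = 1*(4/3) = 4/3)
Y(m, n) = n - 90*m (Y(m, n) = -90*m + n = n - 90*m)
Y(t(0), v)*V(27, -18) = (-6 - 90*4/3)*(24*(-18)) = (-6 - 120)*(-432) = -126*(-432) = 54432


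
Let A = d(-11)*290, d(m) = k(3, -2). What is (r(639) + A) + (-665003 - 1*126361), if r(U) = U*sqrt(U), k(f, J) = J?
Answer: -791944 + 1917*sqrt(71) ≈ -7.7579e+5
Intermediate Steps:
d(m) = -2
r(U) = U**(3/2)
A = -580 (A = -2*290 = -580)
(r(639) + A) + (-665003 - 1*126361) = (639**(3/2) - 580) + (-665003 - 1*126361) = (1917*sqrt(71) - 580) + (-665003 - 126361) = (-580 + 1917*sqrt(71)) - 791364 = -791944 + 1917*sqrt(71)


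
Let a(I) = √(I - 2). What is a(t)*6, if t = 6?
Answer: 12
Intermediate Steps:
a(I) = √(-2 + I)
a(t)*6 = √(-2 + 6)*6 = √4*6 = 2*6 = 12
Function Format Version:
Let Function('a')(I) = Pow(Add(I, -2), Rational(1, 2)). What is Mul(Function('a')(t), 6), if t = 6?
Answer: 12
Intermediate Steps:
Function('a')(I) = Pow(Add(-2, I), Rational(1, 2))
Mul(Function('a')(t), 6) = Mul(Pow(Add(-2, 6), Rational(1, 2)), 6) = Mul(Pow(4, Rational(1, 2)), 6) = Mul(2, 6) = 12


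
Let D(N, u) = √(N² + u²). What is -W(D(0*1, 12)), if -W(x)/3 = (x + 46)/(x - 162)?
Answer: -29/25 ≈ -1.1600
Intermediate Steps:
W(x) = -3*(46 + x)/(-162 + x) (W(x) = -3*(x + 46)/(x - 162) = -3*(46 + x)/(-162 + x))
-W(D(0*1, 12)) = -3*(-46 - √((0*1)² + 12²))/(-162 + √((0*1)² + 12²)) = -3*(-46 - √(0² + 144))/(-162 + √(0² + 144)) = -3*(-46 - √(0 + 144))/(-162 + √(0 + 144)) = -3*(-46 - √144)/(-162 + √144) = -3*(-46 - 1*12)/(-162 + 12) = -3*(-46 - 12)/(-150) = -3*(-1)*(-58)/150 = -1*29/25 = -29/25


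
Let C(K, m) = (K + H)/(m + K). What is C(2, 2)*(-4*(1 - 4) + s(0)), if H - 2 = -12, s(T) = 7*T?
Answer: -24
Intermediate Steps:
H = -10 (H = 2 - 12 = -10)
C(K, m) = (-10 + K)/(K + m) (C(K, m) = (K - 10)/(m + K) = (-10 + K)/(K + m))
C(2, 2)*(-4*(1 - 4) + s(0)) = ((-10 + 2)/(2 + 2))*(-4*(1 - 4) + 7*0) = (-8/4)*(-4*(-3) + 0) = ((¼)*(-8))*(12 + 0) = -2*12 = -24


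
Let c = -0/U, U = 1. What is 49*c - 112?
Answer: -112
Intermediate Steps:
c = 0 (c = -0/1 = -0 = -21*0 = 0)
49*c - 112 = 49*0 - 112 = 0 - 112 = -112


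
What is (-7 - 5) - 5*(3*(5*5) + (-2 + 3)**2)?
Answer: -392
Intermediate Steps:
(-7 - 5) - 5*(3*(5*5) + (-2 + 3)**2) = -12 - 5*(3*25 + 1**2) = -12 - 5*(75 + 1) = -12 - 5*76 = -12 - 380 = -392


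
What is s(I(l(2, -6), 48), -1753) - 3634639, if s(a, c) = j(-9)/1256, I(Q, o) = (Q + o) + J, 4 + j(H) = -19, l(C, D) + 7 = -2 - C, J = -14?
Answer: -4565106607/1256 ≈ -3.6346e+6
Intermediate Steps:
l(C, D) = -9 - C (l(C, D) = -7 + (-2 - C) = -9 - C)
j(H) = -23 (j(H) = -4 - 19 = -23)
I(Q, o) = -14 + Q + o (I(Q, o) = (Q + o) - 14 = -14 + Q + o)
s(a, c) = -23/1256
s(I(l(2, -6), 48), -1753) - 3634639 = -23/1256 - 3634639 = -4565106607/1256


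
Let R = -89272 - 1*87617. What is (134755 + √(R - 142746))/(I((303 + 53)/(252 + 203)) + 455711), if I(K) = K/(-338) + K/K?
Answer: 10361985725/35041974062 + 230685*I*√35515/35041974062 ≈ 0.2957 + 0.0012406*I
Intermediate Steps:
R = -176889 (R = -89272 - 87617 = -176889)
I(K) = 1 - K/338 (I(K) = K*(-1/338) + 1 = -K/338 + 1 = 1 - K/338)
(134755 + √(R - 142746))/(I((303 + 53)/(252 + 203)) + 455711) = (134755 + √(-176889 - 142746))/((1 - (303 + 53)/(338*(252 + 203))) + 455711) = (134755 + √(-319635))/((1 - 178/(169*455)) + 455711) = (134755 + 3*I*√35515)/((1 - 178/(169*455)) + 455711) = (134755 + 3*I*√35515)/((1 - 1/338*356/455) + 455711) = (134755 + 3*I*√35515)/((1 - 178/76895) + 455711) = (134755 + 3*I*√35515)/(76717/76895 + 455711) = (134755 + 3*I*√35515)/(35041974062/76895) = (134755 + 3*I*√35515)*(76895/35041974062) = 10361985725/35041974062 + 230685*I*√35515/35041974062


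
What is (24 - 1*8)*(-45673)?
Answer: -730768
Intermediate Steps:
(24 - 1*8)*(-45673) = (24 - 8)*(-45673) = 16*(-45673) = -730768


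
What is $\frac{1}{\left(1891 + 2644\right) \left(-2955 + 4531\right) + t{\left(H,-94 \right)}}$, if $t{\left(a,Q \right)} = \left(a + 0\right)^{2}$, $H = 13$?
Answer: $\frac{1}{7147329} \approx 1.3991 \cdot 10^{-7}$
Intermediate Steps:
$t{\left(a,Q \right)} = a^{2}$
$\frac{1}{\left(1891 + 2644\right) \left(-2955 + 4531\right) + t{\left(H,-94 \right)}} = \frac{1}{\left(1891 + 2644\right) \left(-2955 + 4531\right) + 13^{2}} = \frac{1}{4535 \cdot 1576 + 169} = \frac{1}{7147160 + 169} = \frac{1}{7147329}$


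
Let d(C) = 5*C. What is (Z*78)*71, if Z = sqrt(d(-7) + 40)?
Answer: 5538*sqrt(5) ≈ 12383.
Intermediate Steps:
Z = sqrt(5) (Z = sqrt(5*(-7) + 40) = sqrt(-35 + 40) = sqrt(5) ≈ 2.2361)
(Z*78)*71 = (sqrt(5)*78)*71 = (78*sqrt(5))*71 = 5538*sqrt(5)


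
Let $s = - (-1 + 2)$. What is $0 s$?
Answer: $0$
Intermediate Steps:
$s = -1$ ($s = \left(-1\right) 1 = -1$)
$0 s = 0 \left(-1\right) = 0$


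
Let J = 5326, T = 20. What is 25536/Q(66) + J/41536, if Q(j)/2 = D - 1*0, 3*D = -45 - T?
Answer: -795324377/1349920 ≈ -589.16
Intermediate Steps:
D = -65/3 (D = (-45 - 1*20)/3 = (-45 - 20)/3 = (1/3)*(-65) = -65/3 ≈ -21.667)
Q(j) = -130/3 (Q(j) = 2*(-65/3 - 1*0) = 2*(-65/3 + 0) = 2*(-65/3) = -130/3)
25536/Q(66) + J/41536 = 25536/(-130/3) + 5326/41536 = 25536*(-3/130) + 5326*(1/41536) = -38304/65 + 2663/20768 = -795324377/1349920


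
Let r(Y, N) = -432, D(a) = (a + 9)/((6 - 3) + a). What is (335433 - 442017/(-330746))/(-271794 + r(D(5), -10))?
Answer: -36981188345/30012553532 ≈ -1.2322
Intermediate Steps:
D(a) = (9 + a)/(3 + a)
(335433 - 442017/(-330746))/(-271794 + r(D(5), -10)) = (335433 - 442017/(-330746))/(-271794 - 432) = (335433 - 442017*(-1/330746))/(-272226) = (335433 + 442017/330746)*(-1/272226) = (110943565035/330746)*(-1/272226) = -36981188345/30012553532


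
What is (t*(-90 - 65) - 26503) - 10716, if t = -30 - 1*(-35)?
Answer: -37994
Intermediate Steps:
t = 5 (t = -30 + 35 = 5)
(t*(-90 - 65) - 26503) - 10716 = (5*(-90 - 65) - 26503) - 10716 = (5*(-155) - 26503) - 10716 = (-775 - 26503) - 10716 = -27278 - 10716 = -37994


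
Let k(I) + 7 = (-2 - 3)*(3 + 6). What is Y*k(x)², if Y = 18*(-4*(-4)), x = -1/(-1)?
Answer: 778752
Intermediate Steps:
x = 1 (x = -1*(-1) = 1)
k(I) = -52 (k(I) = -7 + (-2 - 3)*(3 + 6) = -7 - 5*9 = -7 - 45 = -52)
Y = 288 (Y = 18*16 = 288)
Y*k(x)² = 288*(-52)² = 288*2704 = 778752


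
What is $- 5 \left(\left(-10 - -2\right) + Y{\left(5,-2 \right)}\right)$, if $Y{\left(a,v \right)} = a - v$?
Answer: $5$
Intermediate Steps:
$- 5 \left(\left(-10 - -2\right) + Y{\left(5,-2 \right)}\right) = - 5 \left(\left(-10 - -2\right) + \left(5 - -2\right)\right) = - 5 \left(\left(-10 + 2\right) + \left(5 + 2\right)\right) = - 5 \left(-8 + 7\right) = \left(-5\right) \left(-1\right) = 5$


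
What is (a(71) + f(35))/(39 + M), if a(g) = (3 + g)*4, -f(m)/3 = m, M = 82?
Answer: 191/121 ≈ 1.5785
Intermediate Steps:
f(m) = -3*m
a(g) = 12 + 4*g
(a(71) + f(35))/(39 + M) = ((12 + 4*71) - 3*35)/(39 + 82) = ((12 + 284) - 105)/121 = (296 - 105)*(1/121) = 191*(1/121) = 191/121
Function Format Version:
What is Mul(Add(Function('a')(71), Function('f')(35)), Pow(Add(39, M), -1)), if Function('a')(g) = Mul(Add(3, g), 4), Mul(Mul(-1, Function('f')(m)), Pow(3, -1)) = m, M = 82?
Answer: Rational(191, 121) ≈ 1.5785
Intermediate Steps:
Function('f')(m) = Mul(-3, m)
Function('a')(g) = Add(12, Mul(4, g))
Mul(Add(Function('a')(71), Function('f')(35)), Pow(Add(39, M), -1)) = Mul(Add(Add(12, Mul(4, 71)), Mul(-3, 35)), Pow(Add(39, 82), -1)) = Mul(Add(Add(12, 284), -105), Pow(121, -1)) = Mul(Add(296, -105), Rational(1, 121)) = Mul(191, Rational(1, 121)) = Rational(191, 121)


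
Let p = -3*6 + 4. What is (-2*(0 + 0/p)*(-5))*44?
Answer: 0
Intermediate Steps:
p = -14 (p = -18 + 4 = -14)
(-2*(0 + 0/p)*(-5))*44 = (-2*(0 + 0/(-14))*(-5))*44 = (-2*(0 + 0*(-1/14))*(-5))*44 = (-2*(0 + 0)*(-5))*44 = (-2*0*(-5))*44 = (0*(-5))*44 = 0*44 = 0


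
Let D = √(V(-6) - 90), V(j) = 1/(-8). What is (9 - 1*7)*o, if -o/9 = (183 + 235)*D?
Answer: -1881*I*√1442 ≈ -71429.0*I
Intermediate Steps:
V(j) = -⅛
D = I*√1442/4 (D = √(-⅛ - 90) = √(-721/8) = I*√1442/4 ≈ 9.4934*I)
o = -1881*I*√1442/2 (o = -9*(183 + 235)*I*√1442/4 = -3762*I*√1442/4 = -1881*I*√1442/2 ≈ -35714.0*I)
(9 - 1*7)*o = (9 - 1*7)*(-1881*I*√1442/2) = (9 - 7)*(-1881*I*√1442/2) = 2*(-1881*I*√1442/2) = -1881*I*√1442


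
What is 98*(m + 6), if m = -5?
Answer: 98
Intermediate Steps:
98*(m + 6) = 98*(-5 + 6) = 98*1 = 98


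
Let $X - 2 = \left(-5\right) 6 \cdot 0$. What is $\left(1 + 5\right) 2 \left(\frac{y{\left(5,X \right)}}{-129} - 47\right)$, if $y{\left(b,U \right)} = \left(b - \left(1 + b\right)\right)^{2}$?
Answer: $- \frac{24256}{43} \approx -564.09$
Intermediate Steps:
$X = 2$ ($X = 2 + \left(-5\right) 6 \cdot 0 = 2 - 0 = 2 + 0 = 2$)
$y{\left(b,U \right)} = 1$ ($y{\left(b,U \right)} = \left(-1\right)^{2} = 1$)
$\left(1 + 5\right) 2 \left(\frac{y{\left(5,X \right)}}{-129} - 47\right) = \left(1 + 5\right) 2 \left(1 \frac{1}{-129} - 47\right) = 6 \cdot 2 \left(1 \left(- \frac{1}{129}\right) - 47\right) = 12 \left(- \frac{1}{129} - 47\right) = 12 \left(- \frac{6064}{129}\right) = - \frac{24256}{43}$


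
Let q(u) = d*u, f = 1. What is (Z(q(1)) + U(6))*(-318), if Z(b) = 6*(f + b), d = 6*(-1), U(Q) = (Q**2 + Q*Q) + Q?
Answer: -15264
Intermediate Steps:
U(Q) = Q + 2*Q**2 (U(Q) = (Q**2 + Q**2) + Q = 2*Q**2 + Q = Q + 2*Q**2)
d = -6
q(u) = -6*u
Z(b) = 6 + 6*b (Z(b) = 6*(1 + b) = 6 + 6*b)
(Z(q(1)) + U(6))*(-318) = ((6 + 6*(-6*1)) + 6*(1 + 2*6))*(-318) = ((6 + 6*(-6)) + 6*(1 + 12))*(-318) = ((6 - 36) + 6*13)*(-318) = (-30 + 78)*(-318) = 48*(-318) = -15264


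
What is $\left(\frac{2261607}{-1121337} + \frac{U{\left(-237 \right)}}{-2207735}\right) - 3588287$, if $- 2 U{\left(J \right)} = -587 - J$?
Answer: $- \frac{592214793701006039}{165040996113} \approx -3.5883 \cdot 10^{6}$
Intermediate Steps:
$U{\left(J \right)} = \frac{587}{2} + \frac{J}{2}$ ($U{\left(J \right)} = - \frac{-587 - J}{2} = \frac{587}{2} + \frac{J}{2}$)
$\left(\frac{2261607}{-1121337} + \frac{U{\left(-237 \right)}}{-2207735}\right) - 3588287 = \left(\frac{2261607}{-1121337} + \frac{\frac{587}{2} + \frac{1}{2} \left(-237\right)}{-2207735}\right) - 3588287 = \left(2261607 \left(- \frac{1}{1121337}\right) + \left(\frac{587}{2} - \frac{237}{2}\right) \left(- \frac{1}{2207735}\right)\right) - 3588287 = \left(- \frac{753869}{373779} + 175 \left(- \frac{1}{2207735}\right)\right) - 3588287 = \left(- \frac{753869}{373779} - \frac{35}{441547}\right) - 3588287 = - \frac{332881677608}{165040996113} - 3588287 = - \frac{592214793701006039}{165040996113}$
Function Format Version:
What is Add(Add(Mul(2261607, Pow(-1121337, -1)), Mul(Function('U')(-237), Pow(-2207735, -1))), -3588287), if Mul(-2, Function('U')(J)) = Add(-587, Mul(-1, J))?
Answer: Rational(-592214793701006039, 165040996113) ≈ -3.5883e+6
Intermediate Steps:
Function('U')(J) = Add(Rational(587, 2), Mul(Rational(1, 2), J)) (Function('U')(J) = Mul(Rational(-1, 2), Add(-587, Mul(-1, J))) = Add(Rational(587, 2), Mul(Rational(1, 2), J)))
Add(Add(Mul(2261607, Pow(-1121337, -1)), Mul(Function('U')(-237), Pow(-2207735, -1))), -3588287) = Add(Add(Mul(2261607, Pow(-1121337, -1)), Mul(Add(Rational(587, 2), Mul(Rational(1, 2), -237)), Pow(-2207735, -1))), -3588287) = Add(Add(Mul(2261607, Rational(-1, 1121337)), Mul(Add(Rational(587, 2), Rational(-237, 2)), Rational(-1, 2207735))), -3588287) = Add(Add(Rational(-753869, 373779), Mul(175, Rational(-1, 2207735))), -3588287) = Add(Add(Rational(-753869, 373779), Rational(-35, 441547)), -3588287) = Add(Rational(-332881677608, 165040996113), -3588287) = Rational(-592214793701006039, 165040996113)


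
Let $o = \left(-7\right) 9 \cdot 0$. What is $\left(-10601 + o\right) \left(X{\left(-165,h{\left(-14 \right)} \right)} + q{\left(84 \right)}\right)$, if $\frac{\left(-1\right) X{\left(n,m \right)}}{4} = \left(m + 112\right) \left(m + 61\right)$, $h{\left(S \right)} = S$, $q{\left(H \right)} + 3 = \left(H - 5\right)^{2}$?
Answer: $129183786$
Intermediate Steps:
$q{\left(H \right)} = -3 + \left(-5 + H\right)^{2}$ ($q{\left(H \right)} = -3 + \left(H - 5\right)^{2} = -3 + \left(-5 + H\right)^{2}$)
$X{\left(n,m \right)} = - 4 \left(61 + m\right) \left(112 + m\right)$ ($X{\left(n,m \right)} = - 4 \left(m + 112\right) \left(m + 61\right) = - 4 \left(112 + m\right) \left(61 + m\right) = - 4 \left(61 + m\right) \left(112 + m\right)$)
$o = 0$ ($o = \left(-63\right) 0 = 0$)
$\left(-10601 + o\right) \left(X{\left(-165,h{\left(-14 \right)} \right)} + q{\left(84 \right)}\right) = \left(-10601 + 0\right) \left(\left(-27328 - -9688 - 4 \left(-14\right)^{2}\right) - \left(3 - \left(-5 + 84\right)^{2}\right)\right) = - 10601 \left(\left(-27328 + 9688 - 784\right) - \left(3 - 79^{2}\right)\right) = - 10601 \left(\left(-27328 + 9688 - 784\right) + \left(-3 + 6241\right)\right) = - 10601 \left(-18424 + 6238\right) = \left(-10601\right) \left(-12186\right) = 129183786$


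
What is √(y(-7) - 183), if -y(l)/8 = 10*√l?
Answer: √(-183 - 80*I*√7) ≈ 6.9571 - 15.212*I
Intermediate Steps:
y(l) = -80*√l
√(y(-7) - 183) = √(-80*I*√7 - 183) = √(-183 - 80*I*√7)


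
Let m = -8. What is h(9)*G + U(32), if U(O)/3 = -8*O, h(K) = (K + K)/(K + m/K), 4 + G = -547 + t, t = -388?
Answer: -208182/73 ≈ -2851.8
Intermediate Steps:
G = -939 (G = -4 + (-547 - 388) = -4 - 935 = -939)
h(K) = 2*K/(K - 8/K) (h(K) = (K + K)/(K - 8/K) = (2*K)/(K - 8/K) = 2*K/(K - 8/K))
U(O) = -24*O (U(O) = 3*(-8*O) = -24*O)
h(9)*G + U(32) = (2*9²/(-8 + 9²))*(-939) - 24*32 = (2*81/(-8 + 81))*(-939) - 768 = (2*81/73)*(-939) - 768 = (2*81*(1/73))*(-939) - 768 = (162/73)*(-939) - 768 = -152118/73 - 768 = -208182/73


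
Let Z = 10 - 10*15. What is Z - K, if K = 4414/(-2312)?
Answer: -159633/1156 ≈ -138.09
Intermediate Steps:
K = -2207/1156 (K = 4414*(-1/2312) = -2207/1156 ≈ -1.9092)
Z = -140 (Z = 10 - 150 = -140)
Z - K = -140 - 1*(-2207/1156) = -140 + 2207/1156 = -159633/1156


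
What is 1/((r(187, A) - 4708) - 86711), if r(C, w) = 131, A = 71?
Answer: -1/91288 ≈ -1.0954e-5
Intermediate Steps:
1/((r(187, A) - 4708) - 86711) = 1/((131 - 4708) - 86711) = 1/(-4577 - 86711) = 1/(-91288) = -1/91288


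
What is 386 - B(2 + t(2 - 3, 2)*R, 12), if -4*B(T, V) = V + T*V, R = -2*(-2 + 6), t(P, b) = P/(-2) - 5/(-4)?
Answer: 353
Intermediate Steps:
t(P, b) = 5/4 - P/2 (t(P, b) = P*(-½) - 5*(-¼) = -P/2 + 5/4 = 5/4 - P/2)
R = -8 (R = -2*4 = -8)
B(T, V) = -V/4 - T*V/4 (B(T, V) = -(V + T*V)/4 = -V/4 - T*V/4)
386 - B(2 + t(2 - 3, 2)*R, 12) = 386 - (-1)*12*(1 + (2 + (5/4 - (2 - 3)/2)*(-8)))/4 = 386 - (-1)*12*(1 + (2 + (5/4 - ½*(-1))*(-8)))/4 = 386 - (-1)*12*(1 + (2 + (5/4 + ½)*(-8)))/4 = 386 - (-1)*12*(1 + (2 + (7/4)*(-8)))/4 = 386 - (-1)*12*(1 + (2 - 14))/4 = 386 - (-1)*12*(1 - 12)/4 = 386 - (-1)*12*(-11)/4 = 386 - 1*33 = 386 - 33 = 353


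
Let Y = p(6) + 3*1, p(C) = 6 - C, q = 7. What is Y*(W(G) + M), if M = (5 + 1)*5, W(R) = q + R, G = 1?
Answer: 114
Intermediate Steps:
W(R) = 7 + R
Y = 3 (Y = (6 - 1*6) + 3*1 = (6 - 6) + 3 = 0 + 3 = 3)
M = 30 (M = 6*5 = 30)
Y*(W(G) + M) = 3*((7 + 1) + 30) = 3*(8 + 30) = 3*38 = 114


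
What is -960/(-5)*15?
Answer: 2880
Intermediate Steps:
-960/(-5)*15 = -960*(-1)/5*15 = -32*(-6)*15 = 192*15 = 2880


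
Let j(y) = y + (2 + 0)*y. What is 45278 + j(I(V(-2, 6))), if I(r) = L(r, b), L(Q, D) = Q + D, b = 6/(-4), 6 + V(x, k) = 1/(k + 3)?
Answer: 271535/6 ≈ 45256.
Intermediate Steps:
V(x, k) = -6 + 1/(3 + k) (V(x, k) = -6 + 1/(k + 3) = -6 + 1/(3 + k))
b = -3/2 (b = 6*(-¼) = -3/2 ≈ -1.5000)
L(Q, D) = D + Q
I(r) = -3/2 + r
j(y) = 3*y (j(y) = y + 2*y = 3*y)
45278 + j(I(V(-2, 6))) = 45278 + 3*(-3/2 + (-17 - 6*6)/(3 + 6)) = 45278 + 3*(-3/2 + (-17 - 36)/9) = 45278 + 3*(-3/2 + (⅑)*(-53)) = 45278 + 3*(-3/2 - 53/9) = 45278 + 3*(-133/18) = 45278 - 133/6 = 271535/6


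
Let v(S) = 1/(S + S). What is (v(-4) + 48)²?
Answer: 146689/64 ≈ 2292.0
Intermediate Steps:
v(S) = 1/(2*S)
(v(-4) + 48)² = ((½)/(-4) + 48)² = ((½)*(-¼) + 48)² = (-⅛ + 48)² = (383/8)² = 146689/64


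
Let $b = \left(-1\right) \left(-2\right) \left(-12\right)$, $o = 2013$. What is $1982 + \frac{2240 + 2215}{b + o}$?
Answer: $\frac{438517}{221} \approx 1984.2$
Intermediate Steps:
$b = -24$ ($b = 2 \left(-12\right) = -24$)
$1982 + \frac{2240 + 2215}{b + o} = 1982 + \frac{2240 + 2215}{-24 + 2013} = 1982 + \frac{4455}{1989} = 1982 + 4455 \cdot \frac{1}{1989} = 1982 + \frac{495}{221} = \frac{438517}{221}$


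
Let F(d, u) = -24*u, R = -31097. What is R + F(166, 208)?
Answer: -36089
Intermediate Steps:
R + F(166, 208) = -31097 - 24*208 = -31097 - 4992 = -36089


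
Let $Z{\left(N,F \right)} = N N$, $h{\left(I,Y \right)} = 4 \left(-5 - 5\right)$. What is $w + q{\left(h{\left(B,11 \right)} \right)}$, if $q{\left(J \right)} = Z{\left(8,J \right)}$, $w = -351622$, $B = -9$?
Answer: $-351558$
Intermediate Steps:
$h{\left(I,Y \right)} = -40$ ($h{\left(I,Y \right)} = 4 \left(-10\right) = -40$)
$Z{\left(N,F \right)} = N^{2}$
$q{\left(J \right)} = 64$ ($q{\left(J \right)} = 8^{2} = 64$)
$w + q{\left(h{\left(B,11 \right)} \right)} = -351622 + 64 = -351558$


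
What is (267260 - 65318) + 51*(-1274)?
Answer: 136968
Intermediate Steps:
(267260 - 65318) + 51*(-1274) = 201942 - 64974 = 136968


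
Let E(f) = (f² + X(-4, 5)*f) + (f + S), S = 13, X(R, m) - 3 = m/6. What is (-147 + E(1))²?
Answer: 591361/36 ≈ 16427.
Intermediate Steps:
X(R, m) = 3 + m/6
E(f) = 13 + f² + 29*f/6 (E(f) = (f² + (3 + (⅙)*5)*f) + (f + 13) = (f² + (3 + ⅚)*f) + (13 + f) = (f² + 23*f/6) + (13 + f) = 13 + f² + 29*f/6)
(-147 + E(1))² = (-147 + (13 + 1² + (29/6)*1))² = (-147 + (13 + 1 + 29/6))² = (-147 + 113/6)² = (-769/6)² = 591361/36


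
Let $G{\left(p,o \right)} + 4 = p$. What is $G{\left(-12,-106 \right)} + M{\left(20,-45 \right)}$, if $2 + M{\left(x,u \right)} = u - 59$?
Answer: $-122$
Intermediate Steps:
$G{\left(p,o \right)} = -4 + p$
$M{\left(x,u \right)} = -61 + u$ ($M{\left(x,u \right)} = -2 + \left(u - 59\right) = -2 + \left(-59 + u\right) = -61 + u$)
$G{\left(-12,-106 \right)} + M{\left(20,-45 \right)} = \left(-4 - 12\right) - 106 = -16 - 106 = -122$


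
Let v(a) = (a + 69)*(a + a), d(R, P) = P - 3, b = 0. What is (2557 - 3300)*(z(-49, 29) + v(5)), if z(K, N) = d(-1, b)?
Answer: -547591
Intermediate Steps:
d(R, P) = -3 + P
z(K, N) = -3 (z(K, N) = -3 + 0 = -3)
v(a) = 2*a*(69 + a) (v(a) = (69 + a)*(2*a) = 2*a*(69 + a))
(2557 - 3300)*(z(-49, 29) + v(5)) = (2557 - 3300)*(-3 + 2*5*(69 + 5)) = -743*(-3 + 2*5*74) = -743*(-3 + 740) = -743*737 = -547591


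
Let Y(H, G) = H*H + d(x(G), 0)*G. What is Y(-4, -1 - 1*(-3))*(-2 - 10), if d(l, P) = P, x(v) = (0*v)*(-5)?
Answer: -192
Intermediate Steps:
x(v) = 0 (x(v) = 0*(-5) = 0)
Y(H, G) = H² (Y(H, G) = H*H + 0*G = H² + 0 = H²)
Y(-4, -1 - 1*(-3))*(-2 - 10) = (-4)²*(-2 - 10) = 16*(-12) = -192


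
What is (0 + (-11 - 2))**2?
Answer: 169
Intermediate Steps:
(0 + (-11 - 2))**2 = (0 - 13)**2 = (-13)**2 = 169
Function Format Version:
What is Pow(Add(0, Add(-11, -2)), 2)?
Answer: 169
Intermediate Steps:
Pow(Add(0, Add(-11, -2)), 2) = Pow(Add(0, -13), 2) = Pow(-13, 2) = 169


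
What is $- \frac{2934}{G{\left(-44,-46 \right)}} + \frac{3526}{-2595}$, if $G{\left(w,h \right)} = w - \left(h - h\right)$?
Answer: $\frac{3729293}{57090} \approx 65.323$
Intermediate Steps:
$G{\left(w,h \right)} = w$ ($G{\left(w,h \right)} = w - 0 = w + 0 = w$)
$- \frac{2934}{G{\left(-44,-46 \right)}} + \frac{3526}{-2595} = - \frac{2934}{-44} + \frac{3526}{-2595} = \left(-2934\right) \left(- \frac{1}{44}\right) + 3526 \left(- \frac{1}{2595}\right) = \frac{1467}{22} - \frac{3526}{2595} = \frac{3729293}{57090}$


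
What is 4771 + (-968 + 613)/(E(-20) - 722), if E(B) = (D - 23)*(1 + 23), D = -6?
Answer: 6765633/1418 ≈ 4771.3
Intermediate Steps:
E(B) = -696 (E(B) = (-6 - 23)*(1 + 23) = -29*24 = -696)
4771 + (-968 + 613)/(E(-20) - 722) = 4771 + (-968 + 613)/(-696 - 722) = 4771 - 355/(-1418) = 4771 - 355*(-1/1418) = 4771 + 355/1418 = 6765633/1418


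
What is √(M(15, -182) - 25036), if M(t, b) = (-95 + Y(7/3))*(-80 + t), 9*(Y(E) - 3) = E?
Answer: I*√1544901/9 ≈ 138.1*I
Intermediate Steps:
Y(E) = 3 + E/9
M(t, b) = 198160/27 - 2477*t/27 (M(t, b) = (-95 + (3 + (7/3)/9))*(-80 + t) = (-95 + (3 + (7*(⅓))/9))*(-80 + t) = (-95 + (3 + (⅑)*(7/3)))*(-80 + t) = (-95 + (3 + 7/27))*(-80 + t) = (-95 + 88/27)*(-80 + t) = -2477*(-80 + t)/27 = 198160/27 - 2477*t/27)
√(M(15, -182) - 25036) = √((198160/27 - 2477/27*15) - 25036) = √((198160/27 - 12385/9) - 25036) = √(161005/27 - 25036) = √(-514967/27) = I*√1544901/9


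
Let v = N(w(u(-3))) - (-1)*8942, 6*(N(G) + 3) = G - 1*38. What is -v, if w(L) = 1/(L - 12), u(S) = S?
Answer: -803939/90 ≈ -8932.7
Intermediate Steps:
w(L) = 1/(-12 + L)
N(G) = -28/3 + G/6 (N(G) = -3 + (G - 1*38)/6 = -3 + (G - 38)/6 = -3 + (-38 + G)/6 = -3 + (-19/3 + G/6) = -28/3 + G/6)
v = 803939/90 (v = (-28/3 + 1/(6*(-12 - 3))) - (-1)*8942 = (-28/3 + (⅙)/(-15)) - 1*(-8942) = (-28/3 + (⅙)*(-1/15)) + 8942 = (-28/3 - 1/90) + 8942 = -841/90 + 8942 = 803939/90 ≈ 8932.7)
-v = -1*803939/90 = -803939/90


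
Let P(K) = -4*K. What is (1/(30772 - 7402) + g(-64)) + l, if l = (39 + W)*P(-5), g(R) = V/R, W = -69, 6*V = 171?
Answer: -898073981/1495680 ≈ -600.45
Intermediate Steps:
V = 57/2 (V = (⅙)*171 = 57/2 ≈ 28.500)
g(R) = 57/(2*R)
l = -600 (l = (39 - 69)*(-4*(-5)) = -30*20 = -600)
(1/(30772 - 7402) + g(-64)) + l = (1/(30772 - 7402) + (57/2)/(-64)) - 600 = (1/23370 + (57/2)*(-1/64)) - 600 = (1/23370 - 57/128) - 600 = -665981/1495680 - 600 = -898073981/1495680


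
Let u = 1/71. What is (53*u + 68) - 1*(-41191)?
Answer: 2929442/71 ≈ 41260.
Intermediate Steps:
u = 1/71 ≈ 0.014085
(53*u + 68) - 1*(-41191) = (53*(1/71) + 68) - 1*(-41191) = (53/71 + 68) + 41191 = 4881/71 + 41191 = 2929442/71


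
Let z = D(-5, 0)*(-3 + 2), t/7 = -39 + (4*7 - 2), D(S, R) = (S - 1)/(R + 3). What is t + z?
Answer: -89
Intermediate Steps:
D(S, R) = (-1 + S)/(3 + R)
t = -91 (t = 7*(-39 + (4*7 - 2)) = 7*(-39 + (28 - 2)) = 7*(-39 + 26) = 7*(-13) = -91)
z = 2 (z = ((-1 - 5)/(3 + 0))*(-3 + 2) = (-6/3)*(-1) = ((⅓)*(-6))*(-1) = -2*(-1) = 2)
t + z = -91 + 2 = -89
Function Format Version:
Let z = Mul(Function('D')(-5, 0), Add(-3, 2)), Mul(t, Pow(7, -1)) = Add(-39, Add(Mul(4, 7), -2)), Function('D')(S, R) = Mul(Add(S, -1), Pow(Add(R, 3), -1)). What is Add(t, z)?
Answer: -89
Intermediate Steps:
Function('D')(S, R) = Mul(Pow(Add(3, R), -1), Add(-1, S)) (Function('D')(S, R) = Mul(Add(-1, S), Pow(Add(3, R), -1)) = Mul(Pow(Add(3, R), -1), Add(-1, S)))
t = -91 (t = Mul(7, Add(-39, Add(Mul(4, 7), -2))) = Mul(7, Add(-39, Add(28, -2))) = Mul(7, Add(-39, 26)) = Mul(7, -13) = -91)
z = 2 (z = Mul(Mul(Pow(Add(3, 0), -1), Add(-1, -5)), Add(-3, 2)) = Mul(Mul(Pow(3, -1), -6), -1) = Mul(Mul(Rational(1, 3), -6), -1) = Mul(-2, -1) = 2)
Add(t, z) = Add(-91, 2) = -89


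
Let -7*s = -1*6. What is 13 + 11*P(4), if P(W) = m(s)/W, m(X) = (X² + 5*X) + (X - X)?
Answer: 2627/98 ≈ 26.806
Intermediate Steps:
s = 6/7 (s = -(-1)*6/7 = -⅐*(-6) = 6/7 ≈ 0.85714)
m(X) = X² + 5*X (m(X) = (X² + 5*X) + 0 = X² + 5*X)
P(W) = 246/(49*W) (P(W) = (6*(5 + 6/7)/7)/W = ((6/7)*(41/7))/W = 246/(49*W))
13 + 11*P(4) = 13 + 11*((246/49)/4) = 13 + 11*((246/49)*(¼)) = 13 + 11*(123/98) = 13 + 1353/98 = 2627/98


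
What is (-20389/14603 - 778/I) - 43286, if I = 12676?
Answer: -4006419298853/92553814 ≈ -43287.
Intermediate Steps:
(-20389/14603 - 778/I) - 43286 = (-20389/14603 - 778/12676) - 43286 = (-20389*1/14603 - 778*1/12676) - 43286 = (-20389/14603 - 389/6338) - 43286 = -134906049/92553814 - 43286 = -4006419298853/92553814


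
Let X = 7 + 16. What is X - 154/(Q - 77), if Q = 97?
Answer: 153/10 ≈ 15.300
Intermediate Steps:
X = 23
X - 154/(Q - 77) = 23 - 154/(97 - 77) = 23 - 154/20 = 23 + (1/20)*(-154) = 23 - 77/10 = 153/10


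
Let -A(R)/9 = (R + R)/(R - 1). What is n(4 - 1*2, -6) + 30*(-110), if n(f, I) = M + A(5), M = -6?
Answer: -6657/2 ≈ -3328.5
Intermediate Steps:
A(R) = -18*R/(-1 + R) (A(R) = -9*(R + R)/(R - 1) = -9*2*R/(-1 + R) = -18*R/(-1 + R))
n(f, I) = -57/2 (n(f, I) = -6 - 18*5/(-1 + 5) = -6 - 18*5/4 = -6 - 18*5*1/4 = -6 - 45/2 = -57/2)
n(4 - 1*2, -6) + 30*(-110) = -57/2 + 30*(-110) = -57/2 - 3300 = -6657/2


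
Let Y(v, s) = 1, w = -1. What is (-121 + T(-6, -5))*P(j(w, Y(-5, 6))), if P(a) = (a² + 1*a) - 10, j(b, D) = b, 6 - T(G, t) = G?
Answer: 1090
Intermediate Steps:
T(G, t) = 6 - G
P(a) = -10 + a + a² (P(a) = (a² + a) - 10 = (a + a²) - 10 = -10 + a + a²)
(-121 + T(-6, -5))*P(j(w, Y(-5, 6))) = (-121 + (6 - 1*(-6)))*(-10 - 1 + (-1)²) = (-121 + (6 + 6))*(-10 - 1 + 1) = (-121 + 12)*(-10) = -109*(-10) = 1090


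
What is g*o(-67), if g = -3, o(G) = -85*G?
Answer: -17085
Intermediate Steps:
g*o(-67) = -(-255)*(-67) = -3*5695 = -17085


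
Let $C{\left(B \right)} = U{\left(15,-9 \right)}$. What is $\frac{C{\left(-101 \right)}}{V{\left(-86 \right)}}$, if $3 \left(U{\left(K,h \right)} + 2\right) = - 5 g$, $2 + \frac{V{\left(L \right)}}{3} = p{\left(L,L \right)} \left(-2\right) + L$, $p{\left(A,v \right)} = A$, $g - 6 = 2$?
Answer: $- \frac{23}{378} \approx -0.060847$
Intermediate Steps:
$g = 8$ ($g = 6 + 2 = 8$)
$V{\left(L \right)} = -6 - 3 L$ ($V{\left(L \right)} = -6 + 3 \left(L \left(-2\right) + L\right) = -6 + 3 \left(- 2 L + L\right) = -6 + 3 \left(- L\right) = -6 - 3 L$)
$U{\left(K,h \right)} = - \frac{46}{3}$ ($U{\left(K,h \right)} = -2 + \frac{\left(-5\right) 8}{3} = -2 + \frac{1}{3} \left(-40\right) = -2 - \frac{40}{3} = - \frac{46}{3}$)
$C{\left(B \right)} = - \frac{46}{3}$
$\frac{C{\left(-101 \right)}}{V{\left(-86 \right)}} = - \frac{46}{3 \left(-6 - -258\right)} = - \frac{46}{3 \left(-6 + 258\right)} = - \frac{46}{3 \cdot 252} = \left(- \frac{46}{3}\right) \frac{1}{252} = - \frac{23}{378}$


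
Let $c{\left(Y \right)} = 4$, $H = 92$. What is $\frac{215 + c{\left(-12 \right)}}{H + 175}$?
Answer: $\frac{73}{89} \approx 0.82022$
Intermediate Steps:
$\frac{215 + c{\left(-12 \right)}}{H + 175} = \frac{215 + 4}{92 + 175} = \frac{219}{267} = 219 \cdot \frac{1}{267} = \frac{73}{89}$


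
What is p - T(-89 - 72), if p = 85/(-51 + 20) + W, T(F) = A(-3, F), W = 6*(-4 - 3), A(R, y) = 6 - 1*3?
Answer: -1480/31 ≈ -47.742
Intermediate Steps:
A(R, y) = 3 (A(R, y) = 6 - 3 = 3)
W = -42 (W = 6*(-7) = -42)
T(F) = 3
p = -1387/31 (p = 85/(-51 + 20) - 42 = 85/(-31) - 42 = -1/31*85 - 42 = -85/31 - 42 = -1387/31 ≈ -44.742)
p - T(-89 - 72) = -1387/31 - 1*3 = -1387/31 - 3 = -1480/31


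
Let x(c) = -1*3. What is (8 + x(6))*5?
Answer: 25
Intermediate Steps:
x(c) = -3
(8 + x(6))*5 = (8 - 3)*5 = 5*5 = 25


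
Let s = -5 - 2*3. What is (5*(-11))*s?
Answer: 605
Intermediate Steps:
s = -11 (s = -5 - 6 = -11)
(5*(-11))*s = (5*(-11))*(-11) = -55*(-11) = 605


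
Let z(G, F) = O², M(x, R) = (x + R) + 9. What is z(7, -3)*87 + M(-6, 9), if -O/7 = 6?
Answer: 153480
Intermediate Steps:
O = -42 (O = -7*6 = -42)
M(x, R) = 9 + R + x (M(x, R) = (R + x) + 9 = 9 + R + x)
z(G, F) = 1764 (z(G, F) = (-42)² = 1764)
z(7, -3)*87 + M(-6, 9) = 1764*87 + (9 + 9 - 6) = 153468 + 12 = 153480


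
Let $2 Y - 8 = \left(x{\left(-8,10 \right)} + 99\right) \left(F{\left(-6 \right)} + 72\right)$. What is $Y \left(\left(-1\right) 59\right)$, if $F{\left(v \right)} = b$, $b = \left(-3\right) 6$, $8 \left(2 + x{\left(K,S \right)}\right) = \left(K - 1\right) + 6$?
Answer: $- \frac{1233277}{8} \approx -1.5416 \cdot 10^{5}$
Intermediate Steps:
$x{\left(K,S \right)} = - \frac{11}{8} + \frac{K}{8}$ ($x{\left(K,S \right)} = -2 + \frac{\left(K - 1\right) + 6}{8} = -2 + \frac{\left(-1 + K\right) + 6}{8} = -2 + \frac{5 + K}{8} = -2 + \left(\frac{5}{8} + \frac{K}{8}\right) = - \frac{11}{8} + \frac{K}{8}$)
$b = -18$
$F{\left(v \right)} = -18$
$Y = \frac{20903}{8}$ ($Y = 4 + \frac{\left(\left(- \frac{11}{8} + \frac{1}{8} \left(-8\right)\right) + 99\right) \left(-18 + 72\right)}{2} = 4 + \frac{\left(\left(- \frac{11}{8} - 1\right) + 99\right) 54}{2} = 4 + \frac{\left(- \frac{19}{8} + 99\right) 54}{2} = 4 + \frac{\frac{773}{8} \cdot 54}{2} = 4 + \frac{1}{2} \cdot \frac{20871}{4} = 4 + \frac{20871}{8} = \frac{20903}{8} \approx 2612.9$)
$Y \left(\left(-1\right) 59\right) = \frac{20903 \left(\left(-1\right) 59\right)}{8} = \frac{20903}{8} \left(-59\right) = - \frac{1233277}{8}$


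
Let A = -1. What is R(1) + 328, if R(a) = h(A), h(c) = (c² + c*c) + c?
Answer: 329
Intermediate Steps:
h(c) = c + 2*c² (h(c) = (c² + c²) + c = 2*c² + c = c + 2*c²)
R(a) = 1 (R(a) = -(1 + 2*(-1)) = -(1 - 2) = -1*(-1) = 1)
R(1) + 328 = 1 + 328 = 329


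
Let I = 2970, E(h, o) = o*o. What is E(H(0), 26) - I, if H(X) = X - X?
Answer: -2294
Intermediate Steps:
H(X) = 0
E(h, o) = o²
E(H(0), 26) - I = 26² - 1*2970 = 676 - 2970 = -2294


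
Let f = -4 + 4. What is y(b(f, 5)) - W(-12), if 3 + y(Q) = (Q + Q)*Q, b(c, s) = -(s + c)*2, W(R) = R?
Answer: 209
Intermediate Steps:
f = 0
b(c, s) = -2*c - 2*s (b(c, s) = -(c + s)*2 = -(2*c + 2*s) = -2*c - 2*s)
y(Q) = -3 + 2*Q**2 (y(Q) = -3 + (Q + Q)*Q = -3 + (2*Q)*Q = -3 + 2*Q**2)
y(b(f, 5)) - W(-12) = (-3 + 2*(-2*0 - 2*5)**2) - 1*(-12) = (-3 + 2*(0 - 10)**2) + 12 = (-3 + 2*(-10)**2) + 12 = (-3 + 2*100) + 12 = (-3 + 200) + 12 = 197 + 12 = 209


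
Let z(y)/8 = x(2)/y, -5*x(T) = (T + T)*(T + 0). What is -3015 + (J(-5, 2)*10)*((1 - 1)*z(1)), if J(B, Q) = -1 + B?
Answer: -3015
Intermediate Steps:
x(T) = -2*T²/5 (x(T) = -(T + T)*(T + 0)/5 = -2*T*T/5 = -2*T²/5)
z(y) = -64/(5*y) (z(y) = 8*((-⅖*2²)/y) = 8*((-⅖*4)/y) = 8*(-8/(5*y)) = -64/(5*y))
-3015 + (J(-5, 2)*10)*((1 - 1)*z(1)) = -3015 + ((-1 - 5)*10)*((1 - 1)*(-64/5/1)) = -3015 + (-6*10)*(0*(-64/5*1)) = -3015 - 0*(-64)/5 = -3015 - 60*0 = -3015 + 0 = -3015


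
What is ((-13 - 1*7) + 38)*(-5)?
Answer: -90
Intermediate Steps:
((-13 - 1*7) + 38)*(-5) = ((-13 - 7) + 38)*(-5) = (-20 + 38)*(-5) = 18*(-5) = -90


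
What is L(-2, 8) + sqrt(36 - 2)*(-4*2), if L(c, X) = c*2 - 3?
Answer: -7 - 8*sqrt(34) ≈ -53.648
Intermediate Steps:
L(c, X) = -3 + 2*c (L(c, X) = 2*c - 3 = -3 + 2*c)
L(-2, 8) + sqrt(36 - 2)*(-4*2) = (-3 + 2*(-2)) + sqrt(36 - 2)*(-4*2) = (-3 - 4) + sqrt(34)*(-8) = -7 - 8*sqrt(34)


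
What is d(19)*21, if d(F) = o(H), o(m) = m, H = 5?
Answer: 105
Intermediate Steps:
d(F) = 5
d(19)*21 = 5*21 = 105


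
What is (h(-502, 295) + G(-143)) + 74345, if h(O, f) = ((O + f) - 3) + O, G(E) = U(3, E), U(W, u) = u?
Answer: 73490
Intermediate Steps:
G(E) = E
h(O, f) = -3 + f + 2*O (h(O, f) = (-3 + O + f) + O = -3 + f + 2*O)
(h(-502, 295) + G(-143)) + 74345 = ((-3 + 295 + 2*(-502)) - 143) + 74345 = ((-3 + 295 - 1004) - 143) + 74345 = (-712 - 143) + 74345 = -855 + 74345 = 73490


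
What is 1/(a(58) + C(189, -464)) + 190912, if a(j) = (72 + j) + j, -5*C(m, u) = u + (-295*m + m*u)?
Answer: 5530911553/28971 ≈ 1.9091e+5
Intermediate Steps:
C(m, u) = 59*m - u/5 - m*u/5 (C(m, u) = -(u + (-295*m + m*u))/5 = -(u - 295*m + m*u)/5 = 59*m - u/5 - m*u/5)
a(j) = 72 + 2*j
1/(a(58) + C(189, -464)) + 190912 = 1/((72 + 2*58) + (59*189 - ⅕*(-464) - ⅕*189*(-464))) + 190912 = 1/((72 + 116) + (11151 + 464/5 + 87696/5)) + 190912 = 1/(188 + 28783) + 190912 = 1/28971 + 190912 = 5530911553/28971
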